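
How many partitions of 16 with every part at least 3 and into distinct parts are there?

Listing the qualifying partitions of 16:
16
13, 3
12, 4
11, 5
10, 6
9, 7
9, 4, 3
8, 5, 3
7, 6, 3
7, 5, 4
That's 10 in total.

10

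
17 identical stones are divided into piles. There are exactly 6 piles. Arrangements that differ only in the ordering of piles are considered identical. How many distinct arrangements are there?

A partial list (first 12 by largest part):
1, 1, 1, 1, 1, 12
1, 1, 1, 1, 2, 11
1, 1, 1, 1, 3, 10
1, 1, 1, 2, 2, 10
1, 1, 1, 1, 4, 9
1, 1, 1, 2, 3, 9
1, 1, 2, 2, 2, 9
1, 1, 1, 1, 5, 8
1, 1, 1, 2, 4, 8
1, 1, 1, 3, 3, 8
1, 1, 2, 2, 3, 8
1, 2, 2, 2, 2, 8
…and 32 more, for 44 total.

44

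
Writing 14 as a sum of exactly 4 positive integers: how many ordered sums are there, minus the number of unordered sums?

263

Compositions: C(13,3) = 286.
Partitions of 14 into exactly 4 parts: 23.
Difference: 286 − 23 = 263.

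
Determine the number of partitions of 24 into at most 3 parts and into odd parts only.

6

Enumerating:
23+1
21+3
19+5
17+7
15+9
13+11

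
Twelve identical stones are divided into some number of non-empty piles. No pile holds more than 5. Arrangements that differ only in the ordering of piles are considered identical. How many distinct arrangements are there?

47

There are too many to list fully; the first 12 (by largest part) are:
2 + 5 + 5
1 + 1 + 5 + 5
3 + 4 + 5
1 + 2 + 4 + 5
1 + 1 + 1 + 4 + 5
1 + 3 + 3 + 5
2 + 2 + 3 + 5
1 + 1 + 2 + 3 + 5
1 + 1 + 1 + 1 + 3 + 5
1 + 2 + 2 + 2 + 5
1 + 1 + 1 + 2 + 2 + 5
1 + 1 + 1 + 1 + 1 + 2 + 5
…and 35 more, for 47 total.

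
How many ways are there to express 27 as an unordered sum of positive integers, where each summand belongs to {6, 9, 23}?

The partitions of 27 that satisfy the conditions:
9 + 9 + 9
9 + 6 + 6 + 6

2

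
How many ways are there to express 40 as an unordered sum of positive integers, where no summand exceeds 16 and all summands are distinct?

Enumerating by decreasing first part gives 498 partitions in all.

498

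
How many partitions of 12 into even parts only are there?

11

Enumerating:
12
2,10
4,8
2,2,8
6,6
2,4,6
2,2,2,6
4,4,4
2,2,4,4
2,2,2,2,4
2,2,2,2,2,2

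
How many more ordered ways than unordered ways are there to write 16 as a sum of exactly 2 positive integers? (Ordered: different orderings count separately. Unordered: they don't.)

7

Compositions: C(15,1) = 15.
Unordered (partitions into 2 parts): 8.
Difference: 15 − 8 = 7.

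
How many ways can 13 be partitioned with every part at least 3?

10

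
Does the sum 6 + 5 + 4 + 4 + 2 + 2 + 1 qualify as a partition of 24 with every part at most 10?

The parts sum to 24, and the condition 'no summand exceeds 10' holds.

Yes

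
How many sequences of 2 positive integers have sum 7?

6

By stars and bars with positive parts, the count is C(6,1) = 6.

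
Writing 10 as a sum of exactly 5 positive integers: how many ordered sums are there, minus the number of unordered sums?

119

Ordered (compositions into 5 parts): C(9,4) = 126.
Partitions of 10 into exactly 5 parts: 7.
Difference: 126 − 7 = 119.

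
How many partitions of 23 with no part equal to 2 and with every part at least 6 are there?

They are:
23
17, 6
16, 7
15, 8
14, 9
13, 10
12, 11
11, 6, 6
10, 7, 6
9, 8, 6
9, 7, 7
8, 8, 7
Counting gives 12.

12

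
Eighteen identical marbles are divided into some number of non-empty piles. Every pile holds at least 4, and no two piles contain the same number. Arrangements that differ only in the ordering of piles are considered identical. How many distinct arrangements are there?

9

The partitions of 18 that satisfy the conditions:
18
14,4
13,5
12,6
11,7
10,8
9,5,4
8,6,4
7,6,5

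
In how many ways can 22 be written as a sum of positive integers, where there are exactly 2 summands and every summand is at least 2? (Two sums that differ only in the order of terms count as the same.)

The partitions of 22 that satisfy the conditions:
20,2
19,3
18,4
17,5
16,6
15,7
14,8
13,9
12,10
11,11

10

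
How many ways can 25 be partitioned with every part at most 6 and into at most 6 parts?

32

A partial list (first 12 by largest part):
1 + 6 + 6 + 6 + 6
2 + 5 + 6 + 6 + 6
1 + 1 + 5 + 6 + 6 + 6
3 + 4 + 6 + 6 + 6
1 + 2 + 4 + 6 + 6 + 6
1 + 3 + 3 + 6 + 6 + 6
2 + 2 + 3 + 6 + 6 + 6
3 + 5 + 5 + 6 + 6
1 + 2 + 5 + 5 + 6 + 6
4 + 4 + 5 + 6 + 6
1 + 3 + 4 + 5 + 6 + 6
2 + 2 + 4 + 5 + 6 + 6
…and 20 more, for 32 total.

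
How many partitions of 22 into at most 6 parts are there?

A full systematic count gives 391.

391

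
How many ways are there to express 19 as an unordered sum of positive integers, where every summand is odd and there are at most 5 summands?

24

They are:
19
1,1,17
1,3,15
1,1,1,1,15
1,5,13
3,3,13
1,1,1,3,13
1,7,11
3,5,11
1,1,1,5,11
1,1,3,3,11
1,9,9
3,7,9
1,1,1,7,9
5,5,9
1,1,3,5,9
1,3,3,3,9
5,7,7
1,1,3,7,7
1,1,5,5,7
1,3,3,5,7
3,3,3,3,7
1,3,5,5,5
3,3,3,5,5
That's 24 in total.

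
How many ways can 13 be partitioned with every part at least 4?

The partitions of 13 that satisfy the conditions:
13
9+4
8+5
7+6
5+4+4

5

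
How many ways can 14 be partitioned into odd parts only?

22

They are:
1+13
3+11
1+1+1+11
5+9
1+1+3+9
1+1+1+1+1+9
7+7
1+1+5+7
1+3+3+7
1+1+1+1+3+7
1+1+1+1+1+1+1+7
1+3+5+5
1+1+1+1+5+5
3+3+3+5
1+1+1+3+3+5
1+1+1+1+1+1+3+5
1+1+1+1+1+1+1+1+1+5
1+1+3+3+3+3
1+1+1+1+1+3+3+3
1+1+1+1+1+1+1+1+3+3
1+1+1+1+1+1+1+1+1+1+1+3
1+1+1+1+1+1+1+1+1+1+1+1+1+1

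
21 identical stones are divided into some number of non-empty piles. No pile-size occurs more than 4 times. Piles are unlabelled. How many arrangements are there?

505

There are 505 such partitions.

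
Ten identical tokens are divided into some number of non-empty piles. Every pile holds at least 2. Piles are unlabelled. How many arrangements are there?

12

The partitions of 10 that satisfy the conditions:
10
2+8
3+7
4+6
2+2+6
5+5
2+3+5
2+4+4
3+3+4
2+2+2+4
2+2+3+3
2+2+2+2+2
That's 12 in total.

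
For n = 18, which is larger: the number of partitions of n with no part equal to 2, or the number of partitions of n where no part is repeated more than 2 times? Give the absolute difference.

Partitions of 18 with no part equal to 2: 154.
Partitions of 18 where no part is repeated more than 2 times: 135.
|154 − 135| = 19.

19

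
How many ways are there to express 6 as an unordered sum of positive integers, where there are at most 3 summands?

The partitions of 6 that satisfy the conditions:
6
1, 5
2, 4
1, 1, 4
3, 3
1, 2, 3
2, 2, 2

7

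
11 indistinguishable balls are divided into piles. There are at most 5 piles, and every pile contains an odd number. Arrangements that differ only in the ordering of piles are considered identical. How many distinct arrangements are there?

Listing the qualifying partitions of 11:
11
9 + 1 + 1
7 + 3 + 1
7 + 1 + 1 + 1 + 1
5 + 5 + 1
5 + 3 + 3
5 + 3 + 1 + 1 + 1
3 + 3 + 3 + 1 + 1

8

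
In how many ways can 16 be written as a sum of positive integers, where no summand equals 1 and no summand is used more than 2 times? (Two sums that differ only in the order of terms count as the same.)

37

A partial list (first 12 by largest part):
16
14 + 2
13 + 3
12 + 4
12 + 2 + 2
11 + 5
11 + 3 + 2
10 + 6
10 + 4 + 2
10 + 3 + 3
9 + 7
9 + 5 + 2
…and 25 more, for 37 total.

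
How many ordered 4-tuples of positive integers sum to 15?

364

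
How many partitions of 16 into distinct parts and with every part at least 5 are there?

4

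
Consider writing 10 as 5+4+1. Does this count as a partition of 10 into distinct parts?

Yes

The parts sum to 10, and the condition 'all summands are distinct' holds.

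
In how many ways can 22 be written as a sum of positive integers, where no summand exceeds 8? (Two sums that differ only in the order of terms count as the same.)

There are 638 such partitions.

638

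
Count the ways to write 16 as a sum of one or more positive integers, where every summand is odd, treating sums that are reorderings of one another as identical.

32

A partial list (first 12 by largest part):
15, 1
13, 3
13, 1, 1, 1
11, 5
11, 3, 1, 1
11, 1, 1, 1, 1, 1
9, 7
9, 5, 1, 1
9, 3, 3, 1
9, 3, 1, 1, 1, 1
9, 1, 1, 1, 1, 1, 1, 1
7, 7, 1, 1
…and 20 more, for 32 total.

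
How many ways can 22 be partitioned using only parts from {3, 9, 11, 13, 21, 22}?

4

Listing the qualifying partitions of 22:
22
9,13
3,3,3,13
11,11
That's 4 in total.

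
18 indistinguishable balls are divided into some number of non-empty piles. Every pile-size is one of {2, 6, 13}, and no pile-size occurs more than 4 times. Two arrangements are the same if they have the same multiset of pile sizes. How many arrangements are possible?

2

Listing the qualifying partitions of 18:
6 + 6 + 6
6 + 6 + 2 + 2 + 2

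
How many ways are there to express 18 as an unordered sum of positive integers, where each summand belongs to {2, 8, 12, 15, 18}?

They are:
18
12,2,2,2
8,8,2
8,2,2,2,2,2
2,2,2,2,2,2,2,2,2
Counting gives 5.

5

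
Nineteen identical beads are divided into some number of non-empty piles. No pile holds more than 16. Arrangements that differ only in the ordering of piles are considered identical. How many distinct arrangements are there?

486

Counting exhaustively, 486 partitions satisfy the conditions.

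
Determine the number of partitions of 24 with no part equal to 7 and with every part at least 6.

Listing the qualifying partitions of 24:
24
18 + 6
16 + 8
15 + 9
14 + 10
13 + 11
12 + 12
12 + 6 + 6
10 + 8 + 6
9 + 9 + 6
8 + 8 + 8
6 + 6 + 6 + 6

12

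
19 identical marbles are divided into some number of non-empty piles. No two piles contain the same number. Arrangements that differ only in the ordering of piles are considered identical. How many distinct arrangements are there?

54

There are too many to list fully; the first 12 (by largest part) are:
19
18,1
17,2
16,3
16,2,1
15,4
15,3,1
14,5
14,4,1
14,3,2
13,6
13,5,1
…and 42 more, for 54 total.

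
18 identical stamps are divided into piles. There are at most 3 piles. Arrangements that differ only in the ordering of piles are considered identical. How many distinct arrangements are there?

37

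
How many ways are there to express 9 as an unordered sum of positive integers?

A partial list (first 12 by largest part):
9
8, 1
7, 2
7, 1, 1
6, 3
6, 2, 1
6, 1, 1, 1
5, 4
5, 3, 1
5, 2, 2
5, 2, 1, 1
5, 1, 1, 1, 1
…and 18 more, for 30 total.

30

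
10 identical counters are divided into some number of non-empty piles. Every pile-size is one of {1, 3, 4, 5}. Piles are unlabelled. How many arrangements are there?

12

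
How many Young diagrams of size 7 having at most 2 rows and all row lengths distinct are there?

4

They are:
7
6, 1
5, 2
4, 3
Counting gives 4.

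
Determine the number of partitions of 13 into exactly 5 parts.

They are:
9, 1, 1, 1, 1
8, 2, 1, 1, 1
7, 3, 1, 1, 1
7, 2, 2, 1, 1
6, 4, 1, 1, 1
6, 3, 2, 1, 1
6, 2, 2, 2, 1
5, 5, 1, 1, 1
5, 4, 2, 1, 1
5, 3, 3, 1, 1
5, 3, 2, 2, 1
5, 2, 2, 2, 2
4, 4, 3, 1, 1
4, 4, 2, 2, 1
4, 3, 3, 2, 1
4, 3, 2, 2, 2
3, 3, 3, 3, 1
3, 3, 3, 2, 2

18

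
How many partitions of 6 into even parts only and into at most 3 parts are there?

Listing the qualifying partitions of 6:
6
4+2
2+2+2
Counting gives 3.

3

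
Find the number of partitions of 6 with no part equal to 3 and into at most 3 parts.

They are:
6
5,1
4,2
4,1,1
2,2,2
That's 5 in total.

5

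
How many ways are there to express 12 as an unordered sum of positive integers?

77

Systematic enumeration (by largest part, then next-largest, …) yields 77.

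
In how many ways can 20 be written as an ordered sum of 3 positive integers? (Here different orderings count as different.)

171

Equivalently, choose which 2 of the 19 gaps become plus signs: C(19,2) = 171.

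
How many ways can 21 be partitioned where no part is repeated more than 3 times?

395

Enumerating by decreasing first part gives 395 partitions in all.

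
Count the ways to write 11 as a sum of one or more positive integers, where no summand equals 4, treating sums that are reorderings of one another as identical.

41

A partial list (first 12 by largest part):
11
10, 1
9, 2
9, 1, 1
8, 3
8, 2, 1
8, 1, 1, 1
7, 3, 1
7, 2, 2
7, 2, 1, 1
7, 1, 1, 1, 1
6, 5
…and 29 more, for 41 total.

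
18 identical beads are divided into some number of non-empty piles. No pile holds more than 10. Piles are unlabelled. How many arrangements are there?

There are 340 such partitions.

340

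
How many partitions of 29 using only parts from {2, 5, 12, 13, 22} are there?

10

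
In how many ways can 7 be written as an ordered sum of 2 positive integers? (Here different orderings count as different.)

By stars and bars with positive parts, the count is C(6,1) = 6.

6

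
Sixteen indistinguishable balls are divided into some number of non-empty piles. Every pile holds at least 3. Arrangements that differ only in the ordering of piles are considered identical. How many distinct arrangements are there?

Listing the qualifying partitions of 16:
16
3 + 13
4 + 12
5 + 11
6 + 10
3 + 3 + 10
7 + 9
3 + 4 + 9
8 + 8
3 + 5 + 8
4 + 4 + 8
3 + 6 + 7
4 + 5 + 7
3 + 3 + 3 + 7
4 + 6 + 6
5 + 5 + 6
3 + 3 + 4 + 6
3 + 3 + 5 + 5
3 + 4 + 4 + 5
4 + 4 + 4 + 4
3 + 3 + 3 + 3 + 4

21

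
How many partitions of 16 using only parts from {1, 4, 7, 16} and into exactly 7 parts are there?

2

The partitions of 16 that satisfy the conditions:
7 + 4 + 1 + 1 + 1 + 1 + 1
4 + 4 + 4 + 1 + 1 + 1 + 1
Counting gives 2.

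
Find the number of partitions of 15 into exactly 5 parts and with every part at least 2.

7

Enumerating:
7 + 2 + 2 + 2 + 2
6 + 3 + 2 + 2 + 2
5 + 4 + 2 + 2 + 2
5 + 3 + 3 + 2 + 2
4 + 4 + 3 + 2 + 2
4 + 3 + 3 + 3 + 2
3 + 3 + 3 + 3 + 3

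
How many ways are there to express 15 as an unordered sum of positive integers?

176

Enumerating by decreasing first part gives 176 partitions in all.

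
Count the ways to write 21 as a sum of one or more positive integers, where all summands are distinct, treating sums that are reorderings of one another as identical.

76

Systematic enumeration (by largest part, then next-largest, …) yields 76.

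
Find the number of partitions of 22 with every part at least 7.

7

Enumerating:
22
15,7
14,8
13,9
12,10
11,11
8,7,7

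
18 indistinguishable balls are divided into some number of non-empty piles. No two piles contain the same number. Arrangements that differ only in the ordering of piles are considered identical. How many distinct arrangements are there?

46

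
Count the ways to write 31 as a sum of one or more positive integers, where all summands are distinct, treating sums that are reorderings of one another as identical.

Direct enumeration gives 340 partitions.

340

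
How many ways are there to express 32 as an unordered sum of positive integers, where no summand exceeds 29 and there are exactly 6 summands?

709

Systematic enumeration (by largest part, then next-largest, …) yields 709.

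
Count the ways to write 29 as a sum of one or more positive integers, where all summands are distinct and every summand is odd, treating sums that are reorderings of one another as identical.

Listing the qualifying partitions of 29:
29
25, 3, 1
23, 5, 1
21, 7, 1
21, 5, 3
19, 9, 1
19, 7, 3
17, 11, 1
17, 9, 3
17, 7, 5
15, 13, 1
15, 11, 3
15, 9, 5
13, 11, 5
13, 9, 7
13, 7, 5, 3, 1
11, 9, 5, 3, 1

17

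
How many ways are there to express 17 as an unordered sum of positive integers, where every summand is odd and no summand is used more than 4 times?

22

They are:
17
15,1,1
13,3,1
13,1,1,1,1
11,5,1
11,3,3
11,3,1,1,1
9,7,1
9,5,3
9,5,1,1,1
9,3,3,1,1
7,7,3
7,7,1,1,1
7,5,5
7,5,3,1,1
7,3,3,3,1
7,3,3,1,1,1,1
5,5,5,1,1
5,5,3,3,1
5,5,3,1,1,1,1
5,3,3,3,3
5,3,3,3,1,1,1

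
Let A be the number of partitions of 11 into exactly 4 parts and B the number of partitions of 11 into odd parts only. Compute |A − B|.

Partitions of 11 into exactly 4 parts: 11.
Partitions of 11 into odd parts only: 12.
|11 − 12| = 1.

1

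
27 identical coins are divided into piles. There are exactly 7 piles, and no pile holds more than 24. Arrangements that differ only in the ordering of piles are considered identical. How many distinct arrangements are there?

Direct enumeration gives 364 partitions.

364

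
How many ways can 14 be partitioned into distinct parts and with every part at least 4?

4

They are:
14
10, 4
9, 5
8, 6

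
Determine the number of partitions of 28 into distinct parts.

Counting exhaustively, 222 partitions satisfy the conditions.

222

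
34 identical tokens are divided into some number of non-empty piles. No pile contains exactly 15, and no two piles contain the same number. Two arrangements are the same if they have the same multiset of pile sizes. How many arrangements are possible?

460

Enumerating by decreasing first part gives 460 partitions in all.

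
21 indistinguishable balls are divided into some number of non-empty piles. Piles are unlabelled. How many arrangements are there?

Direct enumeration gives 792 partitions.

792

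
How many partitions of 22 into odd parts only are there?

Counting exhaustively, 89 partitions satisfy the conditions.

89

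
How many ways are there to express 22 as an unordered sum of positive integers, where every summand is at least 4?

A partial list (first 12 by largest part):
22
18 + 4
17 + 5
16 + 6
15 + 7
14 + 8
14 + 4 + 4
13 + 9
13 + 5 + 4
12 + 10
12 + 6 + 4
12 + 5 + 5
…and 22 more, for 34 total.

34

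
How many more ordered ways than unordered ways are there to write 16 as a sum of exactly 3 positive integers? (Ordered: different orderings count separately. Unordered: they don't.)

Ordered (compositions into 3 parts): C(15,2) = 105.
Unordered (partitions into 3 parts): 21.
Difference: 105 − 21 = 84.

84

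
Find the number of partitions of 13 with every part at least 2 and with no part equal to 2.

10

They are:
13
10, 3
9, 4
8, 5
7, 6
7, 3, 3
6, 4, 3
5, 5, 3
5, 4, 4
4, 3, 3, 3
Counting gives 10.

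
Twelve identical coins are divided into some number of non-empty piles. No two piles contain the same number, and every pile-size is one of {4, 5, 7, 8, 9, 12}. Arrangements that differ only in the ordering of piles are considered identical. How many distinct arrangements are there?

3

Listing the qualifying partitions of 12:
12
8+4
7+5
That's 3 in total.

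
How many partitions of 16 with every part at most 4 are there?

There are too many to list fully; the first 12 (by largest part) are:
4+4+4+4
4+4+4+3+1
4+4+4+2+2
4+4+4+2+1+1
4+4+4+1+1+1+1
4+4+3+3+2
4+4+3+3+1+1
4+4+3+2+2+1
4+4+3+2+1+1+1
4+4+3+1+1+1+1+1
4+4+2+2+2+2
4+4+2+2+2+1+1
…and 52 more, for 64 total.

64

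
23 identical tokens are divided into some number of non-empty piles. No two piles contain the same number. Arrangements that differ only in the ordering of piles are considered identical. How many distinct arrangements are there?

Systematic enumeration (by largest part, then next-largest, …) yields 104.

104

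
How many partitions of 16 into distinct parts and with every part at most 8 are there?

Listing the qualifying partitions of 16:
8 + 7 + 1
8 + 6 + 2
8 + 5 + 3
8 + 5 + 2 + 1
8 + 4 + 3 + 1
7 + 6 + 3
7 + 6 + 2 + 1
7 + 5 + 4
7 + 5 + 3 + 1
7 + 4 + 3 + 2
6 + 5 + 4 + 1
6 + 5 + 3 + 2
6 + 4 + 3 + 2 + 1

13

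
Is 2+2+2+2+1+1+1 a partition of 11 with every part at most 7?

Yes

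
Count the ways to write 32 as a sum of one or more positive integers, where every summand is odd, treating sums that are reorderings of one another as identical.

There are 390 such partitions.

390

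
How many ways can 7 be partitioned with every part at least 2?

4

Enumerating:
7
5,2
4,3
3,2,2
Counting gives 4.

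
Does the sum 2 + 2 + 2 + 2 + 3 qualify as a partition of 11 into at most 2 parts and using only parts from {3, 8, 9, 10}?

No

The parts sum to 11, and the condition 'there are at most 2 summands' is violated.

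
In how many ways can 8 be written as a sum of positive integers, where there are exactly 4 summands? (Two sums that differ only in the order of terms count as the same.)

5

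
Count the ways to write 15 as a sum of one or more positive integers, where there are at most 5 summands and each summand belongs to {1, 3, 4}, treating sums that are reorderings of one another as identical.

3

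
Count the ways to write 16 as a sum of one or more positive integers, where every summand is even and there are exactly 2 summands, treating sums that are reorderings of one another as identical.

4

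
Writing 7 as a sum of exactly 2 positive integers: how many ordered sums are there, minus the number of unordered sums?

3

Ordered (compositions into 2 parts): C(6,1) = 6.
Partitions of 7 into exactly 2 parts: 3.
Difference: 6 − 3 = 3.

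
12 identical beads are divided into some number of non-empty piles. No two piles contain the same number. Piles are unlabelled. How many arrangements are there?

They are:
12
1 + 11
2 + 10
3 + 9
1 + 2 + 9
4 + 8
1 + 3 + 8
5 + 7
1 + 4 + 7
2 + 3 + 7
1 + 5 + 6
2 + 4 + 6
1 + 2 + 3 + 6
3 + 4 + 5
1 + 2 + 4 + 5

15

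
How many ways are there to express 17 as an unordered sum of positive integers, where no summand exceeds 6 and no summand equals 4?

92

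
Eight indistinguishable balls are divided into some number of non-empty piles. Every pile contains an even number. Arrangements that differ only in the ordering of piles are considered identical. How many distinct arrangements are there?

5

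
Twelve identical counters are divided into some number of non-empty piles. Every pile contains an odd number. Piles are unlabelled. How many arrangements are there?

Listing the qualifying partitions of 12:
1,11
3,9
1,1,1,9
5,7
1,1,3,7
1,1,1,1,1,7
1,1,5,5
1,3,3,5
1,1,1,1,3,5
1,1,1,1,1,1,1,5
3,3,3,3
1,1,1,3,3,3
1,1,1,1,1,1,3,3
1,1,1,1,1,1,1,1,1,3
1,1,1,1,1,1,1,1,1,1,1,1

15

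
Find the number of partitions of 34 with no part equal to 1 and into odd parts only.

64

There are too many to list fully; the first 12 (by largest part) are:
31,3
29,5
27,7
25,9
25,3,3,3
23,11
23,5,3,3
21,13
21,7,3,3
21,5,5,3
19,15
19,9,3,3
…and 52 more, for 64 total.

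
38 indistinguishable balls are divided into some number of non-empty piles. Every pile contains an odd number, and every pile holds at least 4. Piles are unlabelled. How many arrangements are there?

A partial list (first 12 by largest part):
33 + 5
31 + 7
29 + 9
27 + 11
25 + 13
23 + 15
23 + 5 + 5 + 5
21 + 17
21 + 7 + 5 + 5
19 + 19
19 + 9 + 5 + 5
19 + 7 + 7 + 5
…and 19 more, for 31 total.

31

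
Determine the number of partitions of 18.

There are 385 such partitions.

385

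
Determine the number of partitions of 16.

Enumerating by decreasing first part gives 231 partitions in all.

231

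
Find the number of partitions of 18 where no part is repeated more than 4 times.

Counting exhaustively, 262 partitions satisfy the conditions.

262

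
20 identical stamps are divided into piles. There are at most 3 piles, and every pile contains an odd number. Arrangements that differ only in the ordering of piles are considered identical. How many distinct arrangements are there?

5

Listing the qualifying partitions of 20:
19,1
17,3
15,5
13,7
11,9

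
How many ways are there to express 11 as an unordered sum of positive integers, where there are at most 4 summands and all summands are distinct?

12

Listing the qualifying partitions of 11:
11
1,10
2,9
3,8
1,2,8
4,7
1,3,7
5,6
1,4,6
2,3,6
2,4,5
1,2,3,5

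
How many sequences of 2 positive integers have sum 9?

Equivalently, choose which 1 of the 8 gaps become plus signs: C(8,1) = 8.

8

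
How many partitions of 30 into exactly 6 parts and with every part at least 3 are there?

58

A partial list (first 12 by largest part):
15+3+3+3+3+3
14+4+3+3+3+3
13+5+3+3+3+3
13+4+4+3+3+3
12+6+3+3+3+3
12+5+4+3+3+3
12+4+4+4+3+3
11+7+3+3+3+3
11+6+4+3+3+3
11+5+5+3+3+3
11+5+4+4+3+3
11+4+4+4+4+3
…and 46 more, for 58 total.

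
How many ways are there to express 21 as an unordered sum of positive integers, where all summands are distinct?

Enumerating by decreasing first part gives 76 partitions in all.

76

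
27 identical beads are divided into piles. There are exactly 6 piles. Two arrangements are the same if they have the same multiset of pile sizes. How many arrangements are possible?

331

A full systematic count gives 331.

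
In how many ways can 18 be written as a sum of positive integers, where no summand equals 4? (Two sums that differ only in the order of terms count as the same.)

250

Direct enumeration gives 250 partitions.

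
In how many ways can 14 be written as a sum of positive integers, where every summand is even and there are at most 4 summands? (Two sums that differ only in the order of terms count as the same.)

11

They are:
14
12 + 2
10 + 4
10 + 2 + 2
8 + 6
8 + 4 + 2
8 + 2 + 2 + 2
6 + 6 + 2
6 + 4 + 4
6 + 4 + 2 + 2
4 + 4 + 4 + 2
That's 11 in total.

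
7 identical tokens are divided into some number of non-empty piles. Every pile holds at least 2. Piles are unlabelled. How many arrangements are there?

4

Enumerating:
7
5 + 2
4 + 3
3 + 2 + 2
That's 4 in total.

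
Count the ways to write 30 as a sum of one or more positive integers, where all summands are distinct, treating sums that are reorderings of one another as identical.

Direct enumeration gives 296 partitions.

296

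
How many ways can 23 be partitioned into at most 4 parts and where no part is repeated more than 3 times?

150

A full systematic count gives 150.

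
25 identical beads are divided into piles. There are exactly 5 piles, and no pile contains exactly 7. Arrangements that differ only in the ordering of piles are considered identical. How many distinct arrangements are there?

145

Counting exhaustively, 145 partitions satisfy the conditions.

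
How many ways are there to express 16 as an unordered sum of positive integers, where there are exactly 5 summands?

There are too many to list fully; the first 12 (by largest part) are:
1,1,1,1,12
1,1,1,2,11
1,1,1,3,10
1,1,2,2,10
1,1,1,4,9
1,1,2,3,9
1,2,2,2,9
1,1,1,5,8
1,1,2,4,8
1,1,3,3,8
1,2,2,3,8
2,2,2,2,8
…and 25 more, for 37 total.

37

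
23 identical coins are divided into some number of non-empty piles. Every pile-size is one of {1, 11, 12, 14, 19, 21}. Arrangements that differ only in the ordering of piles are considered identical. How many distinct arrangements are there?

8

They are:
21, 1, 1
19, 1, 1, 1, 1
14, 1, 1, 1, 1, 1, 1, 1, 1, 1
12, 11
12, 1, 1, 1, 1, 1, 1, 1, 1, 1, 1, 1
11, 11, 1
11, 1, 1, 1, 1, 1, 1, 1, 1, 1, 1, 1, 1
1, 1, 1, 1, 1, 1, 1, 1, 1, 1, 1, 1, 1, 1, 1, 1, 1, 1, 1, 1, 1, 1, 1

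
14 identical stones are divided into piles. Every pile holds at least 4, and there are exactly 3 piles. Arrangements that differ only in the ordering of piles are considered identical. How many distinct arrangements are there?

2

The partitions of 14 that satisfy the conditions:
6,4,4
5,5,4
Counting gives 2.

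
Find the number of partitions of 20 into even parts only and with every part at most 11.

There are too many to list fully; the first 12 (by largest part) are:
10,10
10,8,2
10,6,4
10,6,2,2
10,4,4,2
10,4,2,2,2
10,2,2,2,2,2
8,8,4
8,8,2,2
8,6,6
8,6,4,2
8,6,2,2,2
…and 18 more, for 30 total.

30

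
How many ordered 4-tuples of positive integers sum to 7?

20

Place 3 bars in the 6 internal gaps of a row of 7 dots: C(6,3) = 20.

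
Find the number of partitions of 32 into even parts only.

231

Enumerating by decreasing first part gives 231 partitions in all.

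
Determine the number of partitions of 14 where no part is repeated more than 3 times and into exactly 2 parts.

The partitions of 14 that satisfy the conditions:
13,1
12,2
11,3
10,4
9,5
8,6
7,7
That's 7 in total.

7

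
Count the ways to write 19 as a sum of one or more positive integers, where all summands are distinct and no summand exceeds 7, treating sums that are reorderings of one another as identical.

6

Listing the qualifying partitions of 19:
7, 6, 5, 1
7, 6, 4, 2
7, 6, 3, 2, 1
7, 5, 4, 3
7, 5, 4, 2, 1
6, 5, 4, 3, 1
That's 6 in total.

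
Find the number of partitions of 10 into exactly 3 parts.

The partitions of 10 that satisfy the conditions:
1,1,8
1,2,7
1,3,6
2,2,6
1,4,5
2,3,5
2,4,4
3,3,4
That's 8 in total.

8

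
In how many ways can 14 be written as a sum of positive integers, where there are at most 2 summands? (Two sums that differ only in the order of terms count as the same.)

8

Listing the qualifying partitions of 14:
14
13+1
12+2
11+3
10+4
9+5
8+6
7+7
Counting gives 8.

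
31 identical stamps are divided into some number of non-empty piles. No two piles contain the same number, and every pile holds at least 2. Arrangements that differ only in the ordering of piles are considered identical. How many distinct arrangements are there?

181

Counting exhaustively, 181 partitions satisfy the conditions.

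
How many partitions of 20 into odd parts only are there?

A partial list (first 12 by largest part):
19, 1
17, 3
17, 1, 1, 1
15, 5
15, 3, 1, 1
15, 1, 1, 1, 1, 1
13, 7
13, 5, 1, 1
13, 3, 3, 1
13, 3, 1, 1, 1, 1
13, 1, 1, 1, 1, 1, 1, 1
11, 9
…and 52 more, for 64 total.

64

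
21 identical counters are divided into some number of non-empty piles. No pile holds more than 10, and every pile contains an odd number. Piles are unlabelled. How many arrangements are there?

52

A partial list (first 12 by largest part):
9, 9, 3
9, 9, 1, 1, 1
9, 7, 5
9, 7, 3, 1, 1
9, 7, 1, 1, 1, 1, 1
9, 5, 5, 1, 1
9, 5, 3, 3, 1
9, 5, 3, 1, 1, 1, 1
9, 5, 1, 1, 1, 1, 1, 1, 1
9, 3, 3, 3, 3
9, 3, 3, 3, 1, 1, 1
9, 3, 3, 1, 1, 1, 1, 1, 1
…and 40 more, for 52 total.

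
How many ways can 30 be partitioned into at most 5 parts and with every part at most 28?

672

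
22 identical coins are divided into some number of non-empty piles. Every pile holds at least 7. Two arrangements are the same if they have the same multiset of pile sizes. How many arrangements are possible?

7

The partitions of 22 that satisfy the conditions:
22
7, 15
8, 14
9, 13
10, 12
11, 11
7, 7, 8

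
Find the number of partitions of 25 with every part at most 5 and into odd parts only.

There are too many to list fully; the first 12 (by largest part) are:
5 + 5 + 5 + 5 + 5
5 + 5 + 5 + 5 + 3 + 1 + 1
5 + 5 + 5 + 5 + 1 + 1 + 1 + 1 + 1
5 + 5 + 5 + 3 + 3 + 3 + 1
5 + 5 + 5 + 3 + 3 + 1 + 1 + 1 + 1
5 + 5 + 5 + 3 + 1 + 1 + 1 + 1 + 1 + 1 + 1
5 + 5 + 5 + 1 + 1 + 1 + 1 + 1 + 1 + 1 + 1 + 1 + 1
5 + 5 + 3 + 3 + 3 + 3 + 3
5 + 5 + 3 + 3 + 3 + 3 + 1 + 1 + 1
5 + 5 + 3 + 3 + 3 + 1 + 1 + 1 + 1 + 1 + 1
5 + 5 + 3 + 3 + 1 + 1 + 1 + 1 + 1 + 1 + 1 + 1 + 1
5 + 5 + 3 + 1 + 1 + 1 + 1 + 1 + 1 + 1 + 1 + 1 + 1 + 1 + 1
…and 17 more, for 29 total.

29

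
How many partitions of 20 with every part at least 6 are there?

8

Enumerating:
20
14+6
13+7
12+8
11+9
10+10
8+6+6
7+7+6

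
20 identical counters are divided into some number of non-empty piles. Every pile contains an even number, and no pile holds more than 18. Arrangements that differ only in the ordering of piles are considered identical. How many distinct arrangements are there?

41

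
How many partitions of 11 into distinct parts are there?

Listing the qualifying partitions of 11:
11
10 + 1
9 + 2
8 + 3
8 + 2 + 1
7 + 4
7 + 3 + 1
6 + 5
6 + 4 + 1
6 + 3 + 2
5 + 4 + 2
5 + 3 + 2 + 1

12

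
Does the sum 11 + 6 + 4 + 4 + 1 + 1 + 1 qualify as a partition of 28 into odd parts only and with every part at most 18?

No

The parts sum to 28, and the condition 'every summand is odd' is violated.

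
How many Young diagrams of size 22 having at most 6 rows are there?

391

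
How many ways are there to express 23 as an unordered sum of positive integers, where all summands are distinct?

104

Direct enumeration gives 104 partitions.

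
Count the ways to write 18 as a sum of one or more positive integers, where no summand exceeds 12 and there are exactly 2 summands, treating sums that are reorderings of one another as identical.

4

Enumerating:
12 + 6
11 + 7
10 + 8
9 + 9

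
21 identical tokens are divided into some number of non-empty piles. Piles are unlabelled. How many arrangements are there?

792

Systematic enumeration (by largest part, then next-largest, …) yields 792.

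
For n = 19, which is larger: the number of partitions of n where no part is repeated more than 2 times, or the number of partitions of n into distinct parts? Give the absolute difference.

109

Partitions of 19 where no part is repeated more than 2 times: 163.
Partitions of 19 into distinct parts: 54.
|163 − 54| = 109.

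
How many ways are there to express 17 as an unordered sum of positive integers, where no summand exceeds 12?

285

Enumerating by decreasing first part gives 285 partitions in all.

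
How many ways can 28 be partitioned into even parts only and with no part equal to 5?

135

There are 135 such partitions.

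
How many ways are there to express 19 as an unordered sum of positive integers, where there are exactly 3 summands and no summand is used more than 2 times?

There are too many to list fully; the first 12 (by largest part) are:
17 + 1 + 1
16 + 2 + 1
15 + 3 + 1
15 + 2 + 2
14 + 4 + 1
14 + 3 + 2
13 + 5 + 1
13 + 4 + 2
13 + 3 + 3
12 + 6 + 1
12 + 5 + 2
12 + 4 + 3
…and 18 more, for 30 total.

30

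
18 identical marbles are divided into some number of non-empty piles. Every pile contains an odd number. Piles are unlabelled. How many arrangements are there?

46

A partial list (first 12 by largest part):
17,1
15,3
15,1,1,1
13,5
13,3,1,1
13,1,1,1,1,1
11,7
11,5,1,1
11,3,3,1
11,3,1,1,1,1
11,1,1,1,1,1,1,1
9,9
…and 34 more, for 46 total.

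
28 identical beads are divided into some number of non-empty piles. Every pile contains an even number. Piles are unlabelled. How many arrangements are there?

Systematic enumeration (by largest part, then next-largest, …) yields 135.

135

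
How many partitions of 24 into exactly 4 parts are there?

108

There are 108 such partitions.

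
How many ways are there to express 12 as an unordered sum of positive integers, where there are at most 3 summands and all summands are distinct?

Enumerating:
12
11, 1
10, 2
9, 3
9, 2, 1
8, 4
8, 3, 1
7, 5
7, 4, 1
7, 3, 2
6, 5, 1
6, 4, 2
5, 4, 3

13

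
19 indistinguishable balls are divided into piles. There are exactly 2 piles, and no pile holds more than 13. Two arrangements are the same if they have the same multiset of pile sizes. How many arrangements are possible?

4

Listing the qualifying partitions of 19:
13, 6
12, 7
11, 8
10, 9
Counting gives 4.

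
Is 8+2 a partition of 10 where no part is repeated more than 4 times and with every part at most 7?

No

The parts sum to 10, and the condition 'no summand exceeds 7' is violated.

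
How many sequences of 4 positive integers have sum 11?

120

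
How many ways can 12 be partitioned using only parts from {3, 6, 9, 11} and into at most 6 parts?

4

Enumerating:
9, 3
6, 6
6, 3, 3
3, 3, 3, 3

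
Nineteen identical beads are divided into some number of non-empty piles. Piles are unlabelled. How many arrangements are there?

490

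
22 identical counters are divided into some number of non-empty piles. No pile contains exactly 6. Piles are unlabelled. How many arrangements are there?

Systematic enumeration (by largest part, then next-largest, …) yields 771.

771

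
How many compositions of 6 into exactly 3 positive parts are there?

Place 2 bars in the 5 internal gaps of a row of 6 dots: C(5,2) = 10.

10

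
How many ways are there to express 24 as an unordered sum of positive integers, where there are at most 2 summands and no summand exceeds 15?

4

They are:
15,9
14,10
13,11
12,12
That's 4 in total.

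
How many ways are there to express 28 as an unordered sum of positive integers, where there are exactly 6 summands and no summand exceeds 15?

349

Systematic enumeration (by largest part, then next-largest, …) yields 349.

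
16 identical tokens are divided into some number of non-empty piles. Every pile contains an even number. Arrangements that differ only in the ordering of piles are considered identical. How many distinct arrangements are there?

22

Listing the qualifying partitions of 16:
16
2 + 14
4 + 12
2 + 2 + 12
6 + 10
2 + 4 + 10
2 + 2 + 2 + 10
8 + 8
2 + 6 + 8
4 + 4 + 8
2 + 2 + 4 + 8
2 + 2 + 2 + 2 + 8
4 + 6 + 6
2 + 2 + 6 + 6
2 + 4 + 4 + 6
2 + 2 + 2 + 4 + 6
2 + 2 + 2 + 2 + 2 + 6
4 + 4 + 4 + 4
2 + 2 + 4 + 4 + 4
2 + 2 + 2 + 2 + 4 + 4
2 + 2 + 2 + 2 + 2 + 2 + 4
2 + 2 + 2 + 2 + 2 + 2 + 2 + 2
Counting gives 22.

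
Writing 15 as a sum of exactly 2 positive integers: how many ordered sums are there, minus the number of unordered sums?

7

Ordered (compositions into 2 parts): C(14,1) = 14.
Unordered (partitions into 2 parts): 7.
Difference: 14 − 7 = 7.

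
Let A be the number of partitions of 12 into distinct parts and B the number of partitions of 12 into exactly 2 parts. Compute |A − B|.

9

Partitions of 12 into distinct parts: 15.
Partitions of 12 into exactly 2 parts: 6.
|15 − 6| = 9.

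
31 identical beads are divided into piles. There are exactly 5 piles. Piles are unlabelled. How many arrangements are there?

Enumerating by decreasing first part gives 427 partitions in all.

427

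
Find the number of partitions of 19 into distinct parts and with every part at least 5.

Enumerating:
19
14, 5
13, 6
12, 7
11, 8
10, 9
8, 6, 5

7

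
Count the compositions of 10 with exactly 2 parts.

9

A composition of 10 into 2 positive parts is chosen by placing 1 dividers among the 9 gaps between 10 units: C(9,1) = 9.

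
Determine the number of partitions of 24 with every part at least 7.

10

They are:
24
7,17
8,16
9,15
10,14
11,13
12,12
7,7,10
7,8,9
8,8,8
That's 10 in total.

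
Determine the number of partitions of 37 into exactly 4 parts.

378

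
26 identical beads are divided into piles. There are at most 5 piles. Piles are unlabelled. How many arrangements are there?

Direct enumeration gives 427 partitions.

427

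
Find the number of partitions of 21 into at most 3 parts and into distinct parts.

38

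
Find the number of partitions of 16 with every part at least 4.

11

Listing the qualifying partitions of 16:
16
4, 12
5, 11
6, 10
7, 9
8, 8
4, 4, 8
4, 5, 7
4, 6, 6
5, 5, 6
4, 4, 4, 4
That's 11 in total.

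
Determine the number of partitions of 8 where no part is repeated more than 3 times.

16

They are:
8
7,1
6,2
6,1,1
5,3
5,2,1
5,1,1,1
4,4
4,3,1
4,2,2
4,2,1,1
3,3,2
3,3,1,1
3,2,2,1
3,2,1,1,1
2,2,2,1,1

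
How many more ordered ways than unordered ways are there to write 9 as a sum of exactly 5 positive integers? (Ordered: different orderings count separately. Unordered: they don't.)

65

Ordered (compositions into 5 parts): C(8,4) = 70.
Partitions of 9 into exactly 5 parts: 5.
Difference: 70 − 5 = 65.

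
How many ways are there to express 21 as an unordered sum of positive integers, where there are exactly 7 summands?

Systematic enumeration (by largest part, then next-largest, …) yields 105.

105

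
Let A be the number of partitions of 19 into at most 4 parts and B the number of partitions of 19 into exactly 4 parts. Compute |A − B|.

Partitions of 19 into at most 4 parts: 94.
Partitions of 19 into exactly 4 parts: 54.
|94 − 54| = 40.

40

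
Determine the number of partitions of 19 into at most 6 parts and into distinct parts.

54

A partial list (first 12 by largest part):
19
18+1
17+2
16+3
16+2+1
15+4
15+3+1
14+5
14+4+1
14+3+2
13+6
13+5+1
…and 42 more, for 54 total.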